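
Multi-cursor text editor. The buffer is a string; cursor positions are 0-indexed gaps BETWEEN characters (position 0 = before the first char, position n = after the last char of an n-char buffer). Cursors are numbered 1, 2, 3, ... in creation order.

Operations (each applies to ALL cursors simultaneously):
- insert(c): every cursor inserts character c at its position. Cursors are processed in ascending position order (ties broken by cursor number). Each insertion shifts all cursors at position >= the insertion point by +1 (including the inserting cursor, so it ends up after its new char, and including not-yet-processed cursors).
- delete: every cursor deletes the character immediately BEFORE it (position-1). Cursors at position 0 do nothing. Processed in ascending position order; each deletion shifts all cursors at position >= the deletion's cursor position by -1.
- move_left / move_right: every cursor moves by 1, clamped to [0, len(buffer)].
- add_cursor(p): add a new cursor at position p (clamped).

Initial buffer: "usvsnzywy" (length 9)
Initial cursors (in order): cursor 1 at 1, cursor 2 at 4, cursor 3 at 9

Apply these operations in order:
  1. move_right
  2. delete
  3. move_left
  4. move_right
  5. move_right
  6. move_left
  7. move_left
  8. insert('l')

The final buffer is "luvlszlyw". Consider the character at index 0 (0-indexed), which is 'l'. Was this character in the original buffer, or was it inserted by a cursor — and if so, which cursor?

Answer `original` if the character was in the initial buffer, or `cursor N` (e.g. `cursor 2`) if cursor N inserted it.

Answer: cursor 1

Derivation:
After op 1 (move_right): buffer="usvsnzywy" (len 9), cursors c1@2 c2@5 c3@9, authorship .........
After op 2 (delete): buffer="uvszyw" (len 6), cursors c1@1 c2@3 c3@6, authorship ......
After op 3 (move_left): buffer="uvszyw" (len 6), cursors c1@0 c2@2 c3@5, authorship ......
After op 4 (move_right): buffer="uvszyw" (len 6), cursors c1@1 c2@3 c3@6, authorship ......
After op 5 (move_right): buffer="uvszyw" (len 6), cursors c1@2 c2@4 c3@6, authorship ......
After op 6 (move_left): buffer="uvszyw" (len 6), cursors c1@1 c2@3 c3@5, authorship ......
After op 7 (move_left): buffer="uvszyw" (len 6), cursors c1@0 c2@2 c3@4, authorship ......
After op 8 (insert('l')): buffer="luvlszlyw" (len 9), cursors c1@1 c2@4 c3@7, authorship 1..2..3..
Authorship (.=original, N=cursor N): 1 . . 2 . . 3 . .
Index 0: author = 1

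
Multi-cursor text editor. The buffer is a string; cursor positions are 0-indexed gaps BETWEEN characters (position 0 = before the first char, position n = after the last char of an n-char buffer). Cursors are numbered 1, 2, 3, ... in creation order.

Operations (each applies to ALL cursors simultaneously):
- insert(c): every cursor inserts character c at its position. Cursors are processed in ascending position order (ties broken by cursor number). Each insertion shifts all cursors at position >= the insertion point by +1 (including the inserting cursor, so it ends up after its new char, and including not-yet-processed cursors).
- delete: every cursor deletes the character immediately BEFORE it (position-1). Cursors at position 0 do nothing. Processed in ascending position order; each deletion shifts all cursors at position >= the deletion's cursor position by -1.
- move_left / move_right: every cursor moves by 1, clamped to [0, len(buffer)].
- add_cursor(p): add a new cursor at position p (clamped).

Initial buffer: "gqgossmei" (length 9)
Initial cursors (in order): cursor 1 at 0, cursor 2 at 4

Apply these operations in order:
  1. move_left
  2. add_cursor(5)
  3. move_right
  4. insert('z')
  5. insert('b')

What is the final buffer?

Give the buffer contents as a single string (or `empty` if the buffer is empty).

Answer: gzbqgozbsszbmei

Derivation:
After op 1 (move_left): buffer="gqgossmei" (len 9), cursors c1@0 c2@3, authorship .........
After op 2 (add_cursor(5)): buffer="gqgossmei" (len 9), cursors c1@0 c2@3 c3@5, authorship .........
After op 3 (move_right): buffer="gqgossmei" (len 9), cursors c1@1 c2@4 c3@6, authorship .........
After op 4 (insert('z')): buffer="gzqgozsszmei" (len 12), cursors c1@2 c2@6 c3@9, authorship .1...2..3...
After op 5 (insert('b')): buffer="gzbqgozbsszbmei" (len 15), cursors c1@3 c2@8 c3@12, authorship .11...22..33...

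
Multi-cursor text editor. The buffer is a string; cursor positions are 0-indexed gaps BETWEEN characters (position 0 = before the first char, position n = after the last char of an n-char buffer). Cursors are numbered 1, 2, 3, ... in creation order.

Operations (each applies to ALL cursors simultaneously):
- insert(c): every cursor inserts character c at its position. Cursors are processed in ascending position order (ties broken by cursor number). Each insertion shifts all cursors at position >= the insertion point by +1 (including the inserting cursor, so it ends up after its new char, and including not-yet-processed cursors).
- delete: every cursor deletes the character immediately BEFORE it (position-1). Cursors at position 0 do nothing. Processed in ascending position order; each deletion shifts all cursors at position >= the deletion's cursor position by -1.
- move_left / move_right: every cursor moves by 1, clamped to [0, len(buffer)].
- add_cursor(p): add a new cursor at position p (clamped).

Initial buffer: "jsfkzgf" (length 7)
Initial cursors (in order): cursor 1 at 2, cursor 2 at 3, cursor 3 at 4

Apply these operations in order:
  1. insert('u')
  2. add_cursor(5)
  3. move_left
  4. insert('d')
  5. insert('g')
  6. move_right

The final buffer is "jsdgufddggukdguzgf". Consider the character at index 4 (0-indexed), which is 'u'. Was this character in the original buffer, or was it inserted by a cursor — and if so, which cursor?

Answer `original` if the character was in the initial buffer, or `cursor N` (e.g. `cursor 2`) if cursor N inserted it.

After op 1 (insert('u')): buffer="jsufukuzgf" (len 10), cursors c1@3 c2@5 c3@7, authorship ..1.2.3...
After op 2 (add_cursor(5)): buffer="jsufukuzgf" (len 10), cursors c1@3 c2@5 c4@5 c3@7, authorship ..1.2.3...
After op 3 (move_left): buffer="jsufukuzgf" (len 10), cursors c1@2 c2@4 c4@4 c3@6, authorship ..1.2.3...
After op 4 (insert('d')): buffer="jsdufddukduzgf" (len 14), cursors c1@3 c2@7 c4@7 c3@10, authorship ..11.242.33...
After op 5 (insert('g')): buffer="jsdgufddggukdguzgf" (len 18), cursors c1@4 c2@10 c4@10 c3@14, authorship ..111.24242.333...
After op 6 (move_right): buffer="jsdgufddggukdguzgf" (len 18), cursors c1@5 c2@11 c4@11 c3@15, authorship ..111.24242.333...
Authorship (.=original, N=cursor N): . . 1 1 1 . 2 4 2 4 2 . 3 3 3 . . .
Index 4: author = 1

Answer: cursor 1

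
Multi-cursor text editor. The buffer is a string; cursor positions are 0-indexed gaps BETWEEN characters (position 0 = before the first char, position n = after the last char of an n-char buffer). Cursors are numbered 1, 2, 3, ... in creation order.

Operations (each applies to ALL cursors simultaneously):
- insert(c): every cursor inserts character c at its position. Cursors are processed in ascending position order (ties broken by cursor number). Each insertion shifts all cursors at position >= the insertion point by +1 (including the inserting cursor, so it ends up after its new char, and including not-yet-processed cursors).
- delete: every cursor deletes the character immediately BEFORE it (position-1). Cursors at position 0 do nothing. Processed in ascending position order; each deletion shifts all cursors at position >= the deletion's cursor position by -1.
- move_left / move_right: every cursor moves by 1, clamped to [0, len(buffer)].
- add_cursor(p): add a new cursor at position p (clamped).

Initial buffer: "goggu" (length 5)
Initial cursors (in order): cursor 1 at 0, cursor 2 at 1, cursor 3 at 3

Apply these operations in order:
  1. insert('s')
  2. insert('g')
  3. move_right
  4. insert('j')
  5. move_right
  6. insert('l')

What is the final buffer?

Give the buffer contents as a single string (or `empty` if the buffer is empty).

Answer: sggjslgojglsggjul

Derivation:
After op 1 (insert('s')): buffer="sgsogsgu" (len 8), cursors c1@1 c2@3 c3@6, authorship 1.2..3..
After op 2 (insert('g')): buffer="sggsgogsggu" (len 11), cursors c1@2 c2@5 c3@9, authorship 11.22..33..
After op 3 (move_right): buffer="sggsgogsggu" (len 11), cursors c1@3 c2@6 c3@10, authorship 11.22..33..
After op 4 (insert('j')): buffer="sggjsgojgsggju" (len 14), cursors c1@4 c2@8 c3@13, authorship 11.122.2.33.3.
After op 5 (move_right): buffer="sggjsgojgsggju" (len 14), cursors c1@5 c2@9 c3@14, authorship 11.122.2.33.3.
After op 6 (insert('l')): buffer="sggjslgojglsggjul" (len 17), cursors c1@6 c2@11 c3@17, authorship 11.1212.2.233.3.3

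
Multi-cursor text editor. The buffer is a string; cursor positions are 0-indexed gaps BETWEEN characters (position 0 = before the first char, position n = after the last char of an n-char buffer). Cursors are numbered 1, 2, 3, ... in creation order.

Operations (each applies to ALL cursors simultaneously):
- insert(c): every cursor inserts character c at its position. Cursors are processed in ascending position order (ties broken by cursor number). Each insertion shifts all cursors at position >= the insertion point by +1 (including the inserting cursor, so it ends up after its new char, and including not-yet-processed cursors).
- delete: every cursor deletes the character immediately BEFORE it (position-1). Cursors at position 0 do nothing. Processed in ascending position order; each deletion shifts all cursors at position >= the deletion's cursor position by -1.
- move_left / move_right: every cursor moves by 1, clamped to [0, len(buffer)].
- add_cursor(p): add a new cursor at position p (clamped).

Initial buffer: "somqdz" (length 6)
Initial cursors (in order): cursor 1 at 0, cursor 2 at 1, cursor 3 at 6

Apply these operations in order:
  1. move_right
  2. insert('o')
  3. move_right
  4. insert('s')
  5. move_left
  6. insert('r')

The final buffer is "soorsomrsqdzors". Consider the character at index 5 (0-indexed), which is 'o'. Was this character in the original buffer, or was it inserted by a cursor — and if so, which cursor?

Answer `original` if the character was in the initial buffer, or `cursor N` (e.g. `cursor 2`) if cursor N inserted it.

After op 1 (move_right): buffer="somqdz" (len 6), cursors c1@1 c2@2 c3@6, authorship ......
After op 2 (insert('o')): buffer="sooomqdzo" (len 9), cursors c1@2 c2@4 c3@9, authorship .1.2....3
After op 3 (move_right): buffer="sooomqdzo" (len 9), cursors c1@3 c2@5 c3@9, authorship .1.2....3
After op 4 (insert('s')): buffer="soosomsqdzos" (len 12), cursors c1@4 c2@7 c3@12, authorship .1.12.2...33
After op 5 (move_left): buffer="soosomsqdzos" (len 12), cursors c1@3 c2@6 c3@11, authorship .1.12.2...33
After op 6 (insert('r')): buffer="soorsomrsqdzors" (len 15), cursors c1@4 c2@8 c3@14, authorship .1.112.22...333
Authorship (.=original, N=cursor N): . 1 . 1 1 2 . 2 2 . . . 3 3 3
Index 5: author = 2

Answer: cursor 2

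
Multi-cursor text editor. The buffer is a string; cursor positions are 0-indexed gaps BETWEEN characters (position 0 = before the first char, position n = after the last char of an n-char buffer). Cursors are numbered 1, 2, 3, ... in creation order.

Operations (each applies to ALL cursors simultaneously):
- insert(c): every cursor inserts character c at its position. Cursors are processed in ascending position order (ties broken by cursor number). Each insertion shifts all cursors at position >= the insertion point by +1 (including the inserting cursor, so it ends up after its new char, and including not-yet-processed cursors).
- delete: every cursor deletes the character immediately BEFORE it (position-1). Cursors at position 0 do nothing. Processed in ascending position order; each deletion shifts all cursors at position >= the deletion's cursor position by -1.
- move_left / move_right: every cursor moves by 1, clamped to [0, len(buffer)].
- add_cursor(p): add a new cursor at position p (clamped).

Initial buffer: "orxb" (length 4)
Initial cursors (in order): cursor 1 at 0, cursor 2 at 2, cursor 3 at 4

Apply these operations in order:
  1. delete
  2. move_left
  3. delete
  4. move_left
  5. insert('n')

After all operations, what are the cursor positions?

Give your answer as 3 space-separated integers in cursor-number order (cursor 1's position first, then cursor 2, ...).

Answer: 3 3 3

Derivation:
After op 1 (delete): buffer="ox" (len 2), cursors c1@0 c2@1 c3@2, authorship ..
After op 2 (move_left): buffer="ox" (len 2), cursors c1@0 c2@0 c3@1, authorship ..
After op 3 (delete): buffer="x" (len 1), cursors c1@0 c2@0 c3@0, authorship .
After op 4 (move_left): buffer="x" (len 1), cursors c1@0 c2@0 c3@0, authorship .
After op 5 (insert('n')): buffer="nnnx" (len 4), cursors c1@3 c2@3 c3@3, authorship 123.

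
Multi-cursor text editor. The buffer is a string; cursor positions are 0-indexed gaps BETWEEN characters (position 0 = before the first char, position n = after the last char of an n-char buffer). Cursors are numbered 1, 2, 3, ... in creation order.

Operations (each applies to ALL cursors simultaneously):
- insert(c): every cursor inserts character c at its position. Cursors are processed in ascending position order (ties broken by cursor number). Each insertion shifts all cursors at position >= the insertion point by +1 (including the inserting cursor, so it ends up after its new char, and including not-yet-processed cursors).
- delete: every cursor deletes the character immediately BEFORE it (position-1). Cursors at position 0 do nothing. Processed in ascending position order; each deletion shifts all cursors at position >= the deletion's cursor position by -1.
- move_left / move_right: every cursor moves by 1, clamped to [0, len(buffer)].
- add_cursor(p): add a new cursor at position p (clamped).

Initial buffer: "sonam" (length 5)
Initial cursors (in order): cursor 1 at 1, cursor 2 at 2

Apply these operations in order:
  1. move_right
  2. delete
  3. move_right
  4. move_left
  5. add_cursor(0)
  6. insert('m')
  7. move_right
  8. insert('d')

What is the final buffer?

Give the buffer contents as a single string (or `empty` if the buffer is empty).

After op 1 (move_right): buffer="sonam" (len 5), cursors c1@2 c2@3, authorship .....
After op 2 (delete): buffer="sam" (len 3), cursors c1@1 c2@1, authorship ...
After op 3 (move_right): buffer="sam" (len 3), cursors c1@2 c2@2, authorship ...
After op 4 (move_left): buffer="sam" (len 3), cursors c1@1 c2@1, authorship ...
After op 5 (add_cursor(0)): buffer="sam" (len 3), cursors c3@0 c1@1 c2@1, authorship ...
After op 6 (insert('m')): buffer="msmmam" (len 6), cursors c3@1 c1@4 c2@4, authorship 3.12..
After op 7 (move_right): buffer="msmmam" (len 6), cursors c3@2 c1@5 c2@5, authorship 3.12..
After op 8 (insert('d')): buffer="msdmmaddm" (len 9), cursors c3@3 c1@8 c2@8, authorship 3.312.12.

Answer: msdmmaddm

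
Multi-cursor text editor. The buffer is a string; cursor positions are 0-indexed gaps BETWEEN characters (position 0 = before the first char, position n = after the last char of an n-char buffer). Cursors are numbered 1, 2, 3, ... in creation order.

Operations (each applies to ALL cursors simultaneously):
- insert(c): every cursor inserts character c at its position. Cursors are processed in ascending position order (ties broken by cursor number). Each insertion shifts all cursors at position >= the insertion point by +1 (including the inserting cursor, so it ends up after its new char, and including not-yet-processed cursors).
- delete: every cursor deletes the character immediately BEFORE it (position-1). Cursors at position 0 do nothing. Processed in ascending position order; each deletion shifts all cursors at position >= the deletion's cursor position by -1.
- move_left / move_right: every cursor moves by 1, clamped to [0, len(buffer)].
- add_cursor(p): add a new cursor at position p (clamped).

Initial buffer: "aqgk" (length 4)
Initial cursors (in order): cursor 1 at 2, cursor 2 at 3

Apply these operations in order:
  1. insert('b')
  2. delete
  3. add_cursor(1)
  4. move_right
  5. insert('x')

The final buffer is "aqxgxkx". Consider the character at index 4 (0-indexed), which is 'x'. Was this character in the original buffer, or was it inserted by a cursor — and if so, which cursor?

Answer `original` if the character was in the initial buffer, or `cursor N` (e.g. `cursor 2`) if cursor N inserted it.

Answer: cursor 1

Derivation:
After op 1 (insert('b')): buffer="aqbgbk" (len 6), cursors c1@3 c2@5, authorship ..1.2.
After op 2 (delete): buffer="aqgk" (len 4), cursors c1@2 c2@3, authorship ....
After op 3 (add_cursor(1)): buffer="aqgk" (len 4), cursors c3@1 c1@2 c2@3, authorship ....
After op 4 (move_right): buffer="aqgk" (len 4), cursors c3@2 c1@3 c2@4, authorship ....
After op 5 (insert('x')): buffer="aqxgxkx" (len 7), cursors c3@3 c1@5 c2@7, authorship ..3.1.2
Authorship (.=original, N=cursor N): . . 3 . 1 . 2
Index 4: author = 1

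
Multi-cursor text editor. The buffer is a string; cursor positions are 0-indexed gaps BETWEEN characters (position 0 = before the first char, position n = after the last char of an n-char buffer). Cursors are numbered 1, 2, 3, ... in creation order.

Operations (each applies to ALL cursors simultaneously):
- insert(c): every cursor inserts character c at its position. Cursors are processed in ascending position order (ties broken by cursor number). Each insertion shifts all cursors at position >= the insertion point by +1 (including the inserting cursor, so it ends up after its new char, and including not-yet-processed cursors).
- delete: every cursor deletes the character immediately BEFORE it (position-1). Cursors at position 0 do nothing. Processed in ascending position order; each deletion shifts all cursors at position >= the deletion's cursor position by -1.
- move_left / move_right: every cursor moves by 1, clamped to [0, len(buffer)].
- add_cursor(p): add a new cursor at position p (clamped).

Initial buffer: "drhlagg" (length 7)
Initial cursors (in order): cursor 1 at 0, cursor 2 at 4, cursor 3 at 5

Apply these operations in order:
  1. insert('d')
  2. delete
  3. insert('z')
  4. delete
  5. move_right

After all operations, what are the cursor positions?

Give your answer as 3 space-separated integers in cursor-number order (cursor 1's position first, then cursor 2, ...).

Answer: 1 5 6

Derivation:
After op 1 (insert('d')): buffer="ddrhldadgg" (len 10), cursors c1@1 c2@6 c3@8, authorship 1....2.3..
After op 2 (delete): buffer="drhlagg" (len 7), cursors c1@0 c2@4 c3@5, authorship .......
After op 3 (insert('z')): buffer="zdrhlzazgg" (len 10), cursors c1@1 c2@6 c3@8, authorship 1....2.3..
After op 4 (delete): buffer="drhlagg" (len 7), cursors c1@0 c2@4 c3@5, authorship .......
After op 5 (move_right): buffer="drhlagg" (len 7), cursors c1@1 c2@5 c3@6, authorship .......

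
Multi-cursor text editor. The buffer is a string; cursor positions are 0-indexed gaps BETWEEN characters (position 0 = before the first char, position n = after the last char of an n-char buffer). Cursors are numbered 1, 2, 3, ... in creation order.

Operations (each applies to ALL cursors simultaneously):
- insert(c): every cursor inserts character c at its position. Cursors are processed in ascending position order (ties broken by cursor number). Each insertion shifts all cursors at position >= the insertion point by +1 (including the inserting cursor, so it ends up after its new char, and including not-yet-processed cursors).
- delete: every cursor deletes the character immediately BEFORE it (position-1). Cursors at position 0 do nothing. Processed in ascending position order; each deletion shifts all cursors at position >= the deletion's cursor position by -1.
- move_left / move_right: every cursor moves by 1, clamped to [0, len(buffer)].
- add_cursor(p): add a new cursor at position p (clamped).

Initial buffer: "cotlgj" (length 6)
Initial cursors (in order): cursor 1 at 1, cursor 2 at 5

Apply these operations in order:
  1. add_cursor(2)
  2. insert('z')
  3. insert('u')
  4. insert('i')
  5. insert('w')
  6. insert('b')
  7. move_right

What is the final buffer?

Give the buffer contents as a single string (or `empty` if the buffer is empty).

After op 1 (add_cursor(2)): buffer="cotlgj" (len 6), cursors c1@1 c3@2 c2@5, authorship ......
After op 2 (insert('z')): buffer="czoztlgzj" (len 9), cursors c1@2 c3@4 c2@8, authorship .1.3...2.
After op 3 (insert('u')): buffer="czuozutlgzuj" (len 12), cursors c1@3 c3@6 c2@11, authorship .11.33...22.
After op 4 (insert('i')): buffer="czuiozuitlgzuij" (len 15), cursors c1@4 c3@8 c2@14, authorship .111.333...222.
After op 5 (insert('w')): buffer="czuiwozuiwtlgzuiwj" (len 18), cursors c1@5 c3@10 c2@17, authorship .1111.3333...2222.
After op 6 (insert('b')): buffer="czuiwbozuiwbtlgzuiwbj" (len 21), cursors c1@6 c3@12 c2@20, authorship .11111.33333...22222.
After op 7 (move_right): buffer="czuiwbozuiwbtlgzuiwbj" (len 21), cursors c1@7 c3@13 c2@21, authorship .11111.33333...22222.

Answer: czuiwbozuiwbtlgzuiwbj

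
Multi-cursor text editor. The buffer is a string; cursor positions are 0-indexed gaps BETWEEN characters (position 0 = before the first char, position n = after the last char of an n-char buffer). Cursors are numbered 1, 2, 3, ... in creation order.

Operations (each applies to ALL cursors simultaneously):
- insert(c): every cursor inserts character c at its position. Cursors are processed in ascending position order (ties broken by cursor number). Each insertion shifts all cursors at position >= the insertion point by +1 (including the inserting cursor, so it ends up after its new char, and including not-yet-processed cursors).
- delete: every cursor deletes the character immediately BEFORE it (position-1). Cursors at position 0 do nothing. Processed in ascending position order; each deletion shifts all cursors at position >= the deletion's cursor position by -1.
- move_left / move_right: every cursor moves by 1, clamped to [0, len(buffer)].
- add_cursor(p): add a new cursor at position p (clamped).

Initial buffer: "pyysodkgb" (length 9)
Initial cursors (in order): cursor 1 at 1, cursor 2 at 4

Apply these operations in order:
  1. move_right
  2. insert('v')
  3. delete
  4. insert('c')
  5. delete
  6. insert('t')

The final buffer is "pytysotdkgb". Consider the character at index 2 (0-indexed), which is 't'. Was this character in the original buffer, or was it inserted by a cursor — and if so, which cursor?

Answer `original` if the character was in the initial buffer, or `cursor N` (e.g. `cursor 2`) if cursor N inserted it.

After op 1 (move_right): buffer="pyysodkgb" (len 9), cursors c1@2 c2@5, authorship .........
After op 2 (insert('v')): buffer="pyvysovdkgb" (len 11), cursors c1@3 c2@7, authorship ..1...2....
After op 3 (delete): buffer="pyysodkgb" (len 9), cursors c1@2 c2@5, authorship .........
After op 4 (insert('c')): buffer="pycysocdkgb" (len 11), cursors c1@3 c2@7, authorship ..1...2....
After op 5 (delete): buffer="pyysodkgb" (len 9), cursors c1@2 c2@5, authorship .........
After op 6 (insert('t')): buffer="pytysotdkgb" (len 11), cursors c1@3 c2@7, authorship ..1...2....
Authorship (.=original, N=cursor N): . . 1 . . . 2 . . . .
Index 2: author = 1

Answer: cursor 1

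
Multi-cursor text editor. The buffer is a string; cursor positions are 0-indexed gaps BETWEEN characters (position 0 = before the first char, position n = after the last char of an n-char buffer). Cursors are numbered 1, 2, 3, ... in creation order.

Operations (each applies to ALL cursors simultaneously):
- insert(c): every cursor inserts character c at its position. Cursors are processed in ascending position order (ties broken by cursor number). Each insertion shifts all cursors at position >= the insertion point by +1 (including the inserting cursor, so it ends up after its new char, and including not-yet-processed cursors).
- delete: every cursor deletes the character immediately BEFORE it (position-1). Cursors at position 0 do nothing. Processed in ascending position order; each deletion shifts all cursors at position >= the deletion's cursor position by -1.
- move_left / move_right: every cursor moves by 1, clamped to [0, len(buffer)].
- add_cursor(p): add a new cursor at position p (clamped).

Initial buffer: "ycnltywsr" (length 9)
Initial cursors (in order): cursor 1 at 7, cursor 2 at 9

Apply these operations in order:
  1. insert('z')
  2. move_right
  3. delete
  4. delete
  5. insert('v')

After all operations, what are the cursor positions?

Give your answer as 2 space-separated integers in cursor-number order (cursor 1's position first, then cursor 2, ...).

After op 1 (insert('z')): buffer="ycnltywzsrz" (len 11), cursors c1@8 c2@11, authorship .......1..2
After op 2 (move_right): buffer="ycnltywzsrz" (len 11), cursors c1@9 c2@11, authorship .......1..2
After op 3 (delete): buffer="ycnltywzr" (len 9), cursors c1@8 c2@9, authorship .......1.
After op 4 (delete): buffer="ycnltyw" (len 7), cursors c1@7 c2@7, authorship .......
After op 5 (insert('v')): buffer="ycnltywvv" (len 9), cursors c1@9 c2@9, authorship .......12

Answer: 9 9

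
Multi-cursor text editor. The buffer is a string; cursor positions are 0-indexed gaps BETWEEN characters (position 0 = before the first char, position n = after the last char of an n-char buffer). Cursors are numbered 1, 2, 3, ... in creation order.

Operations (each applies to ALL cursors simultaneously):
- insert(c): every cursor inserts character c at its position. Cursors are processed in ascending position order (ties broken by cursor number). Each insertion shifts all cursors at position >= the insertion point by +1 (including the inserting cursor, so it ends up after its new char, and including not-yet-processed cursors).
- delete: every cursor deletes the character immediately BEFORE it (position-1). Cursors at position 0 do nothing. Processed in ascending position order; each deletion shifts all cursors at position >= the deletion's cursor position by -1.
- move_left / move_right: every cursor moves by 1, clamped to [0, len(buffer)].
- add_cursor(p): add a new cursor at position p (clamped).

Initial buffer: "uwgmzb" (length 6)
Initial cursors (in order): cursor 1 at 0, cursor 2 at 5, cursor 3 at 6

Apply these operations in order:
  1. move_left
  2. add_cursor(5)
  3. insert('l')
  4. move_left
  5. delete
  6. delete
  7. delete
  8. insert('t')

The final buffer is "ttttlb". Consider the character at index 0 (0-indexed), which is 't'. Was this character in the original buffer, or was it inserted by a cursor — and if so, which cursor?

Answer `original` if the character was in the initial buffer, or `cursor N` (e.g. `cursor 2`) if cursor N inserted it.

After op 1 (move_left): buffer="uwgmzb" (len 6), cursors c1@0 c2@4 c3@5, authorship ......
After op 2 (add_cursor(5)): buffer="uwgmzb" (len 6), cursors c1@0 c2@4 c3@5 c4@5, authorship ......
After op 3 (insert('l')): buffer="luwgmlzllb" (len 10), cursors c1@1 c2@6 c3@9 c4@9, authorship 1....2.34.
After op 4 (move_left): buffer="luwgmlzllb" (len 10), cursors c1@0 c2@5 c3@8 c4@8, authorship 1....2.34.
After op 5 (delete): buffer="luwgllb" (len 7), cursors c1@0 c2@4 c3@5 c4@5, authorship 1...24.
After op 6 (delete): buffer="lulb" (len 4), cursors c1@0 c2@2 c3@2 c4@2, authorship 1.4.
After op 7 (delete): buffer="lb" (len 2), cursors c1@0 c2@0 c3@0 c4@0, authorship 4.
After op 8 (insert('t')): buffer="ttttlb" (len 6), cursors c1@4 c2@4 c3@4 c4@4, authorship 12344.
Authorship (.=original, N=cursor N): 1 2 3 4 4 .
Index 0: author = 1

Answer: cursor 1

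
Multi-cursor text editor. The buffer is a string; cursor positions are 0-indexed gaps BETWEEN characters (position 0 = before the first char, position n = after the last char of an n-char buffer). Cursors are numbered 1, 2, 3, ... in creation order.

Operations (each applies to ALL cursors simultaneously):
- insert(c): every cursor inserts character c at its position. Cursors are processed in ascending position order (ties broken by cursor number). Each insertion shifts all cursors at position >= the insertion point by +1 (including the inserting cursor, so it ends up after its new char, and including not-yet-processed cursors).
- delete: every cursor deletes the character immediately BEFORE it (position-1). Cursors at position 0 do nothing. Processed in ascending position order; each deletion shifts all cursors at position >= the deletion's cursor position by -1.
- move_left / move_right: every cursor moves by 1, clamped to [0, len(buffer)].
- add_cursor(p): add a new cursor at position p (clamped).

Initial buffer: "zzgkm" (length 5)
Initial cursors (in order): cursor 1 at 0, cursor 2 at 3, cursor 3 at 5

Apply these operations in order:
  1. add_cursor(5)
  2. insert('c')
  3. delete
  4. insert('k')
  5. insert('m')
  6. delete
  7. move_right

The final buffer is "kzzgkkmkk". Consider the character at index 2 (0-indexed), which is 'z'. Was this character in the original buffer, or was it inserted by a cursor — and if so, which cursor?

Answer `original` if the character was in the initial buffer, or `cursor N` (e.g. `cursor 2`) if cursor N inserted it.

After op 1 (add_cursor(5)): buffer="zzgkm" (len 5), cursors c1@0 c2@3 c3@5 c4@5, authorship .....
After op 2 (insert('c')): buffer="czzgckmcc" (len 9), cursors c1@1 c2@5 c3@9 c4@9, authorship 1...2..34
After op 3 (delete): buffer="zzgkm" (len 5), cursors c1@0 c2@3 c3@5 c4@5, authorship .....
After op 4 (insert('k')): buffer="kzzgkkmkk" (len 9), cursors c1@1 c2@5 c3@9 c4@9, authorship 1...2..34
After op 5 (insert('m')): buffer="kmzzgkmkmkkmm" (len 13), cursors c1@2 c2@7 c3@13 c4@13, authorship 11...22..3434
After op 6 (delete): buffer="kzzgkkmkk" (len 9), cursors c1@1 c2@5 c3@9 c4@9, authorship 1...2..34
After op 7 (move_right): buffer="kzzgkkmkk" (len 9), cursors c1@2 c2@6 c3@9 c4@9, authorship 1...2..34
Authorship (.=original, N=cursor N): 1 . . . 2 . . 3 4
Index 2: author = original

Answer: original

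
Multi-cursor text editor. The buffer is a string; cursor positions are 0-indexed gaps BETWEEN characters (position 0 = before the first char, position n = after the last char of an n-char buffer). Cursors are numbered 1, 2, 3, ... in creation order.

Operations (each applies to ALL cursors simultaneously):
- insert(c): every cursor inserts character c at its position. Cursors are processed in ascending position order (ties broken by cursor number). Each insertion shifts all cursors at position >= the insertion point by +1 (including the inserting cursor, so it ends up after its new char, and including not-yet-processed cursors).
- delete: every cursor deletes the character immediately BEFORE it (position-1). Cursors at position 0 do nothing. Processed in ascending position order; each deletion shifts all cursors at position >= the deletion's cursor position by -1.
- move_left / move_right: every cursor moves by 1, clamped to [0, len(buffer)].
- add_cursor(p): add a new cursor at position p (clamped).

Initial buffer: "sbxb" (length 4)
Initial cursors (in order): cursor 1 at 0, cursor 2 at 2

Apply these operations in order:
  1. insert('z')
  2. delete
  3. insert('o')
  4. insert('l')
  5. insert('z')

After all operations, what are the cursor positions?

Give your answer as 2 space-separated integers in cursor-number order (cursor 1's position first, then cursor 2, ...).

Answer: 3 8

Derivation:
After op 1 (insert('z')): buffer="zsbzxb" (len 6), cursors c1@1 c2@4, authorship 1..2..
After op 2 (delete): buffer="sbxb" (len 4), cursors c1@0 c2@2, authorship ....
After op 3 (insert('o')): buffer="osboxb" (len 6), cursors c1@1 c2@4, authorship 1..2..
After op 4 (insert('l')): buffer="olsbolxb" (len 8), cursors c1@2 c2@6, authorship 11..22..
After op 5 (insert('z')): buffer="olzsbolzxb" (len 10), cursors c1@3 c2@8, authorship 111..222..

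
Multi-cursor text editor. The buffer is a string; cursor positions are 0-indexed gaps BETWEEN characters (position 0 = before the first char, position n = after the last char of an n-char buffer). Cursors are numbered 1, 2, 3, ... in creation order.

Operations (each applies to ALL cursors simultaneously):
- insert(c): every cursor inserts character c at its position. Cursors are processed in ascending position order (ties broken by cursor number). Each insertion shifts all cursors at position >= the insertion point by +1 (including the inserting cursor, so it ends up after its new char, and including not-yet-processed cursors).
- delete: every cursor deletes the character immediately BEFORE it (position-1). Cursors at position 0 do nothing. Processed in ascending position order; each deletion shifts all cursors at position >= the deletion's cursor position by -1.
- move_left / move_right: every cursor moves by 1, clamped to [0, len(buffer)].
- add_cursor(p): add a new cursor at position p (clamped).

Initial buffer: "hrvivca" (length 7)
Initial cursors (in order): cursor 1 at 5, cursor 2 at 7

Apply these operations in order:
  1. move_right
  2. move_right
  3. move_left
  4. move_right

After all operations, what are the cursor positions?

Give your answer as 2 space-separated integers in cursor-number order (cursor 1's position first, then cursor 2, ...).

Answer: 7 7

Derivation:
After op 1 (move_right): buffer="hrvivca" (len 7), cursors c1@6 c2@7, authorship .......
After op 2 (move_right): buffer="hrvivca" (len 7), cursors c1@7 c2@7, authorship .......
After op 3 (move_left): buffer="hrvivca" (len 7), cursors c1@6 c2@6, authorship .......
After op 4 (move_right): buffer="hrvivca" (len 7), cursors c1@7 c2@7, authorship .......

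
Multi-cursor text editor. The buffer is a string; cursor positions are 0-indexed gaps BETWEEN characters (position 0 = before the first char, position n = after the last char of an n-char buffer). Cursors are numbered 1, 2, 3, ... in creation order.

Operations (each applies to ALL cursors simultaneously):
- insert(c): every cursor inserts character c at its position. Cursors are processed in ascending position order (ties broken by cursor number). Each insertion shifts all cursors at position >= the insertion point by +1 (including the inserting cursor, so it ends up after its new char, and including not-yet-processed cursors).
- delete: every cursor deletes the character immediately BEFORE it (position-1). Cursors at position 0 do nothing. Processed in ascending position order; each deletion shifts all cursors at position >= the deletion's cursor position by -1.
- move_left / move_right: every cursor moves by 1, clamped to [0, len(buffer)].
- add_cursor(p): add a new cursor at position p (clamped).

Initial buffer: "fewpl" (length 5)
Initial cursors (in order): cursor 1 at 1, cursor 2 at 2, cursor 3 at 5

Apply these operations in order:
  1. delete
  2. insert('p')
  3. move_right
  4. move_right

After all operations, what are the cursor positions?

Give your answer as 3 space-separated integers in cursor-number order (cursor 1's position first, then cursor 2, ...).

After op 1 (delete): buffer="wp" (len 2), cursors c1@0 c2@0 c3@2, authorship ..
After op 2 (insert('p')): buffer="ppwpp" (len 5), cursors c1@2 c2@2 c3@5, authorship 12..3
After op 3 (move_right): buffer="ppwpp" (len 5), cursors c1@3 c2@3 c3@5, authorship 12..3
After op 4 (move_right): buffer="ppwpp" (len 5), cursors c1@4 c2@4 c3@5, authorship 12..3

Answer: 4 4 5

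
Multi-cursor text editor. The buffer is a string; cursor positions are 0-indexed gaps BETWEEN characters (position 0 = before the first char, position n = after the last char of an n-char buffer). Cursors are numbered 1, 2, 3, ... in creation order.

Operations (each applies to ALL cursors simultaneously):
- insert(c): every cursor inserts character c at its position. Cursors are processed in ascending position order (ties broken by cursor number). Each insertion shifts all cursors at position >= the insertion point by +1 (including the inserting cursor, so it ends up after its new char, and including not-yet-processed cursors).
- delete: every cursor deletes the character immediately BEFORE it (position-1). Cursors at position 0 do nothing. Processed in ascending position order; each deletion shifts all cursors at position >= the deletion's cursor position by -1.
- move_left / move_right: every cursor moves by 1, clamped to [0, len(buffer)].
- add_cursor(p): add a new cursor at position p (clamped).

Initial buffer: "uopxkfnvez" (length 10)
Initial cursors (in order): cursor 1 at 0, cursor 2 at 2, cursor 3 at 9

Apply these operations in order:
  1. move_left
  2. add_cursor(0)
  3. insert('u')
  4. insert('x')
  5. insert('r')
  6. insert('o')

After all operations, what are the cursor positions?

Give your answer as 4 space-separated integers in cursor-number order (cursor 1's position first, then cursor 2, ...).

Answer: 8 13 24 8

Derivation:
After op 1 (move_left): buffer="uopxkfnvez" (len 10), cursors c1@0 c2@1 c3@8, authorship ..........
After op 2 (add_cursor(0)): buffer="uopxkfnvez" (len 10), cursors c1@0 c4@0 c2@1 c3@8, authorship ..........
After op 3 (insert('u')): buffer="uuuuopxkfnvuez" (len 14), cursors c1@2 c4@2 c2@4 c3@12, authorship 14.2.......3..
After op 4 (insert('x')): buffer="uuxxuuxopxkfnvuxez" (len 18), cursors c1@4 c4@4 c2@7 c3@16, authorship 1414.22.......33..
After op 5 (insert('r')): buffer="uuxxrruuxropxkfnvuxrez" (len 22), cursors c1@6 c4@6 c2@10 c3@20, authorship 141414.222.......333..
After op 6 (insert('o')): buffer="uuxxrroouuxroopxkfnvuxroez" (len 26), cursors c1@8 c4@8 c2@13 c3@24, authorship 14141414.2222.......3333..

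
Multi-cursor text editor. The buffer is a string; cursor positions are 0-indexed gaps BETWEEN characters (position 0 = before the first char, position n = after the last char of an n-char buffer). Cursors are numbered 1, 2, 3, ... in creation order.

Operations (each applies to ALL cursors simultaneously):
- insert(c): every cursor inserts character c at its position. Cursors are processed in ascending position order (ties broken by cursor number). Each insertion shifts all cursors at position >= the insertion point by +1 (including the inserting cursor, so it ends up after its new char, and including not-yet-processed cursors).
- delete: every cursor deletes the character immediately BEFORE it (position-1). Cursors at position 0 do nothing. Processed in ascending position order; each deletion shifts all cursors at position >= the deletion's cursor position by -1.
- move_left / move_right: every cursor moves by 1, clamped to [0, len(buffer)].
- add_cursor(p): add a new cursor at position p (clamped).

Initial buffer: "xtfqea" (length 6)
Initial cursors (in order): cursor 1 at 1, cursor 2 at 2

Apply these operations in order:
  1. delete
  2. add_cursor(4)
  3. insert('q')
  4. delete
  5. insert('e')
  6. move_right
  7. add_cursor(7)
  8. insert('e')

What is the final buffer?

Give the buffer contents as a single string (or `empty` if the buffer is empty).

Answer: eefeeqeaeee

Derivation:
After op 1 (delete): buffer="fqea" (len 4), cursors c1@0 c2@0, authorship ....
After op 2 (add_cursor(4)): buffer="fqea" (len 4), cursors c1@0 c2@0 c3@4, authorship ....
After op 3 (insert('q')): buffer="qqfqeaq" (len 7), cursors c1@2 c2@2 c3@7, authorship 12....3
After op 4 (delete): buffer="fqea" (len 4), cursors c1@0 c2@0 c3@4, authorship ....
After op 5 (insert('e')): buffer="eefqeae" (len 7), cursors c1@2 c2@2 c3@7, authorship 12....3
After op 6 (move_right): buffer="eefqeae" (len 7), cursors c1@3 c2@3 c3@7, authorship 12....3
After op 7 (add_cursor(7)): buffer="eefqeae" (len 7), cursors c1@3 c2@3 c3@7 c4@7, authorship 12....3
After op 8 (insert('e')): buffer="eefeeqeaeee" (len 11), cursors c1@5 c2@5 c3@11 c4@11, authorship 12.12...334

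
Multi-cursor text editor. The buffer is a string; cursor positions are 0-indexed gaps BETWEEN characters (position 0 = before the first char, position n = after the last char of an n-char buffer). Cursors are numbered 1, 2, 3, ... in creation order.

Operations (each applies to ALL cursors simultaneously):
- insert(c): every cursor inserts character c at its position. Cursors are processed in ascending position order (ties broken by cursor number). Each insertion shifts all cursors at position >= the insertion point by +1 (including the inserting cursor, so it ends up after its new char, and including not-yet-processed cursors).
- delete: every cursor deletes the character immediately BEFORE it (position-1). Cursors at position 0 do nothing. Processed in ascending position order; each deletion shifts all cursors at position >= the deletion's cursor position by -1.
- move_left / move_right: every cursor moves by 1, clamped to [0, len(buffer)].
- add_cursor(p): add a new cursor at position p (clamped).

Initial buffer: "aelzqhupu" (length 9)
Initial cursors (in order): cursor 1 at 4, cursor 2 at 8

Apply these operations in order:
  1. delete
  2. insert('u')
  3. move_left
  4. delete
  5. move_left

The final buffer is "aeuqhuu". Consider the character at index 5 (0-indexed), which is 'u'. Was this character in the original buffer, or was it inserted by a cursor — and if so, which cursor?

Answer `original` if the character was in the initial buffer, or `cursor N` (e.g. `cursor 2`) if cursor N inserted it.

After op 1 (delete): buffer="aelqhuu" (len 7), cursors c1@3 c2@6, authorship .......
After op 2 (insert('u')): buffer="aeluqhuuu" (len 9), cursors c1@4 c2@8, authorship ...1...2.
After op 3 (move_left): buffer="aeluqhuuu" (len 9), cursors c1@3 c2@7, authorship ...1...2.
After op 4 (delete): buffer="aeuqhuu" (len 7), cursors c1@2 c2@5, authorship ..1..2.
After op 5 (move_left): buffer="aeuqhuu" (len 7), cursors c1@1 c2@4, authorship ..1..2.
Authorship (.=original, N=cursor N): . . 1 . . 2 .
Index 5: author = 2

Answer: cursor 2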